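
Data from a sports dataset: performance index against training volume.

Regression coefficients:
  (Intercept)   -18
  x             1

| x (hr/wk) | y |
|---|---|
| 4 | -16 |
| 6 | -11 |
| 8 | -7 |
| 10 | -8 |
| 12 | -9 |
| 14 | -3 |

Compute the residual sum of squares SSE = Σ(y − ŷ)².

x=4: ŷ = -18 + 4 = -14; e = -16 − (-14) = -2
x=6: ŷ = -18 + 6 = -12; e = -11 − (-12) = 1
x=8: ŷ = -18 + 8 = -10; e = -7 − (-10) = 3
x=10: ŷ = -18 + 10 = -8; e = -8 − (-8) = 0
x=12: ŷ = -18 + 12 = -6; e = -9 − (-6) = -3
x=14: ŷ = -18 + 14 = -4; e = -3 − (-4) = 1
SSE = 4 + 1 + 9 + 0 + 9 + 1 = 24

SSE = 24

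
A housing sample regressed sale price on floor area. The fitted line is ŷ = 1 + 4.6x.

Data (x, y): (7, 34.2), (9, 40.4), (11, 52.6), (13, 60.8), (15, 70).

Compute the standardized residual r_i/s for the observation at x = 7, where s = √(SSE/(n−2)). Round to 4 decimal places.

x=7: ŷ = 1 + 4.6·7 = 33.2; r = 34.2 − 33.2 = 1
x=9: ŷ = 1 + 4.6·9 = 42.4; r = 40.4 − 42.4 = -2
x=11: ŷ = 1 + 4.6·11 = 51.6; r = 52.6 − 51.6 = 1
x=13: ŷ = 1 + 4.6·13 = 60.8; r = 60.8 − 60.8 = 0
x=15: ŷ = 1 + 4.6·15 = 70; r = 70 − 70 = 0
SSE = 1 + 4 + 1 + 0 + 0 = 6
s = √(6/3) = 1.41421
r/s = 1 / 1.41421 = 0.7071

0.7071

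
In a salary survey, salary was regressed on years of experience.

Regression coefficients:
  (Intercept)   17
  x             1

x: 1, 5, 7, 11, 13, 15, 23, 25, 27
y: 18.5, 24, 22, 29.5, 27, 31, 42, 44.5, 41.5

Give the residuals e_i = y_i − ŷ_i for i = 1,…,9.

0.5, 2, -2, 1.5, -3, -1, 2, 2.5, -2.5

x=1: ŷ = 17 + 1 = 18; e = 18.5 − 18 = 0.5
x=5: ŷ = 17 + 5 = 22; e = 24 − 22 = 2
x=7: ŷ = 17 + 7 = 24; e = 22 − 24 = -2
x=11: ŷ = 17 + 11 = 28; e = 29.5 − 28 = 1.5
x=13: ŷ = 17 + 13 = 30; e = 27 − 30 = -3
x=15: ŷ = 17 + 15 = 32; e = 31 − 32 = -1
x=23: ŷ = 17 + 23 = 40; e = 42 − 40 = 2
x=25: ŷ = 17 + 25 = 42; e = 44.5 − 42 = 2.5
x=27: ŷ = 17 + 27 = 44; e = 41.5 − 44 = -2.5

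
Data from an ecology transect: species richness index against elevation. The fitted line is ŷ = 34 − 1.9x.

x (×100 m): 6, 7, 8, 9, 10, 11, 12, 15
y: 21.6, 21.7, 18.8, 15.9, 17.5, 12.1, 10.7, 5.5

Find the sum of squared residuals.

x=6: ŷ = 34 − 1.9·6 = 22.6; e = 21.6 − 22.6 = -1
x=7: ŷ = 34 − 1.9·7 = 20.7; e = 21.7 − 20.7 = 1
x=8: ŷ = 34 − 1.9·8 = 18.8; e = 18.8 − 18.8 = 0
x=9: ŷ = 34 − 1.9·9 = 16.9; e = 15.9 − 16.9 = -1
x=10: ŷ = 34 − 1.9·10 = 15; e = 17.5 − 15 = 2.5
x=11: ŷ = 34 − 1.9·11 = 13.1; e = 12.1 − 13.1 = -1
x=12: ŷ = 34 − 1.9·12 = 11.2; e = 10.7 − 11.2 = -0.5
x=15: ŷ = 34 − 1.9·15 = 5.5; e = 5.5 − 5.5 = 0
SSE = 1 + 1 + 0 + 1 + 6.25 + 1 + 0.25 + 0 = 10.5

SSE = 10.5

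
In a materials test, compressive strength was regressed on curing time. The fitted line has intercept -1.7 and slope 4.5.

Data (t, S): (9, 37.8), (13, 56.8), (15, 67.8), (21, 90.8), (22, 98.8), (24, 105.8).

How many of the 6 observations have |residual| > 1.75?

2

t=9: ŷ = -1.7 + 4.5·9 = 38.8; r = 37.8 − 38.8 = -1
t=13: ŷ = -1.7 + 4.5·13 = 56.8; r = 56.8 − 56.8 = 0
t=15: ŷ = -1.7 + 4.5·15 = 65.8; r = 67.8 − 65.8 = 2
t=21: ŷ = -1.7 + 4.5·21 = 92.8; r = 90.8 − 92.8 = -2
t=22: ŷ = -1.7 + 4.5·22 = 97.3; r = 98.8 − 97.3 = 1.5
t=24: ŷ = -1.7 + 4.5·24 = 106.3; r = 105.8 − 106.3 = -0.5
|r| > 1.75: t=15 (|r|=2), t=21 (|r|=2) → 2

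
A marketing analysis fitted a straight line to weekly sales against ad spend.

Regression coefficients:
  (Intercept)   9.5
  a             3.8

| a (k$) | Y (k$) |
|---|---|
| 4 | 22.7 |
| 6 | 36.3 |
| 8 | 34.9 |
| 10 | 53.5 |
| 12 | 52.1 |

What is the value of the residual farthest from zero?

a=4: ŷ = 9.5 + 3.8·4 = 24.7; r = 22.7 − 24.7 = -2
a=6: ŷ = 9.5 + 3.8·6 = 32.3; r = 36.3 − 32.3 = 4
a=8: ŷ = 9.5 + 3.8·8 = 39.9; r = 34.9 − 39.9 = -5
a=10: ŷ = 9.5 + 3.8·10 = 47.5; r = 53.5 − 47.5 = 6
a=12: ŷ = 9.5 + 3.8·12 = 55.1; r = 52.1 − 55.1 = -3
Largest |r| is 6 at a = 10, residual 6.

r = 6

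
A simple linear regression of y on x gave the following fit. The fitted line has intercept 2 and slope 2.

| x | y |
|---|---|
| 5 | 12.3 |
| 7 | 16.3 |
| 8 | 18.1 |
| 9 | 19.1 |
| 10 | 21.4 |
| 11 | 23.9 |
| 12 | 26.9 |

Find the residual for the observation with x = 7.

r = 0.3

ŷ = 2 + 2·7 = 16
r = 16.3 − 16 = 0.3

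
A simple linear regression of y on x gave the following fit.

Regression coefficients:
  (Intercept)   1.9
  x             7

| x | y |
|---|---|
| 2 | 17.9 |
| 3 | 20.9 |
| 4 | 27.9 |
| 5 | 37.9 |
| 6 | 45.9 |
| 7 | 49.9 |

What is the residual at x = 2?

r = 2

ŷ = 1.9 + 7·2 = 15.9
r = 17.9 − 15.9 = 2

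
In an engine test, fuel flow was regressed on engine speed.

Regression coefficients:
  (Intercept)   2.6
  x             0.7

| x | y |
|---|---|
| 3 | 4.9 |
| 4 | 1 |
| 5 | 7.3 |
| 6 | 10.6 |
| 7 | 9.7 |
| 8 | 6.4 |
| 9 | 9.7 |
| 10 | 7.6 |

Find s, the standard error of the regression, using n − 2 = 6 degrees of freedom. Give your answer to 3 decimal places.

x=3: ŷ = 2.6 + 0.7·3 = 4.7; r = 4.9 − 4.7 = 0.2
x=4: ŷ = 2.6 + 0.7·4 = 5.4; r = 1 − 5.4 = -4.4
x=5: ŷ = 2.6 + 0.7·5 = 6.1; r = 7.3 − 6.1 = 1.2
x=6: ŷ = 2.6 + 0.7·6 = 6.8; r = 10.6 − 6.8 = 3.8
x=7: ŷ = 2.6 + 0.7·7 = 7.5; r = 9.7 − 7.5 = 2.2
x=8: ŷ = 2.6 + 0.7·8 = 8.2; r = 6.4 − 8.2 = -1.8
x=9: ŷ = 2.6 + 0.7·9 = 8.9; r = 9.7 − 8.9 = 0.8
x=10: ŷ = 2.6 + 0.7·10 = 9.6; r = 7.6 − 9.6 = -2
SSE = 0.04 + 19.36 + 1.44 + 14.44 + 4.84 + 3.24 + 0.64 + 4 = 48
s = √(48/6) = √8 ≈ 2.828

s = 2.828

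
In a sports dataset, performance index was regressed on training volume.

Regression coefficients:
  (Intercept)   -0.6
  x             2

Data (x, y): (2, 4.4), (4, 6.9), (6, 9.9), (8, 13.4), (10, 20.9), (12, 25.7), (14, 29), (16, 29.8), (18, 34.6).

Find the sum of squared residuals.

x=2: ŷ = -0.6 + 2·2 = 3.4; r = 4.4 − 3.4 = 1
x=4: ŷ = -0.6 + 2·4 = 7.4; r = 6.9 − 7.4 = -0.5
x=6: ŷ = -0.6 + 2·6 = 11.4; r = 9.9 − 11.4 = -1.5
x=8: ŷ = -0.6 + 2·8 = 15.4; r = 13.4 − 15.4 = -2
x=10: ŷ = -0.6 + 2·10 = 19.4; r = 20.9 − 19.4 = 1.5
x=12: ŷ = -0.6 + 2·12 = 23.4; r = 25.7 − 23.4 = 2.3
x=14: ŷ = -0.6 + 2·14 = 27.4; r = 29 − 27.4 = 1.6
x=16: ŷ = -0.6 + 2·16 = 31.4; r = 29.8 − 31.4 = -1.6
x=18: ŷ = -0.6 + 2·18 = 35.4; r = 34.6 − 35.4 = -0.8
SSE = 1 + 0.25 + 2.25 + 4 + 2.25 + 5.29 + 2.56 + 2.56 + 0.64 = 20.8

SSE = 20.8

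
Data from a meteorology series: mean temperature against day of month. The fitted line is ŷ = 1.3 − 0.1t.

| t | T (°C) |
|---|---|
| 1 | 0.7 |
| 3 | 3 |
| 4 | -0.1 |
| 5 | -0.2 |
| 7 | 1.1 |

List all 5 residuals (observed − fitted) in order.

-0.5, 2, -1, -1, 0.5

t=1: ŷ = 1.3 − 0.1·1 = 1.2; e = 0.7 − 1.2 = -0.5
t=3: ŷ = 1.3 − 0.1·3 = 1; e = 3 − 1 = 2
t=4: ŷ = 1.3 − 0.1·4 = 0.9; e = -0.1 − 0.9 = -1
t=5: ŷ = 1.3 − 0.1·5 = 0.8; e = -0.2 − 0.8 = -1
t=7: ŷ = 1.3 − 0.1·7 = 0.6; e = 1.1 − 0.6 = 0.5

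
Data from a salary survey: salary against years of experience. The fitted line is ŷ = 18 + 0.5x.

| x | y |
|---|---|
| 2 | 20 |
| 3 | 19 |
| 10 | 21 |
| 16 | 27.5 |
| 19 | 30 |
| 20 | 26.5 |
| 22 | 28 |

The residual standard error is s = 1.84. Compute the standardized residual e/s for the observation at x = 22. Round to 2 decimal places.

-0.54

ŷ = 18 + 0.5·22 = 29
e = 28 − 29 = -1
e/s = -1 / 1.84 = -0.54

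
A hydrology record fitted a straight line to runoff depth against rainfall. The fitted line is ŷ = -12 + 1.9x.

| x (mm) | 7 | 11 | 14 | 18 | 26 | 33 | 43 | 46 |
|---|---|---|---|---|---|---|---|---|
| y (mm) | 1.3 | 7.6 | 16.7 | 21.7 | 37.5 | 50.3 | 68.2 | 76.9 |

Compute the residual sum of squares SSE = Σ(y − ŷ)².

x=7: ŷ = -12 + 1.9·7 = 1.3; r = 1.3 − 1.3 = 0
x=11: ŷ = -12 + 1.9·11 = 8.9; r = 7.6 − 8.9 = -1.3
x=14: ŷ = -12 + 1.9·14 = 14.6; r = 16.7 − 14.6 = 2.1
x=18: ŷ = -12 + 1.9·18 = 22.2; r = 21.7 − 22.2 = -0.5
x=26: ŷ = -12 + 1.9·26 = 37.4; r = 37.5 − 37.4 = 0.1
x=33: ŷ = -12 + 1.9·33 = 50.7; r = 50.3 − 50.7 = -0.4
x=43: ŷ = -12 + 1.9·43 = 69.7; r = 68.2 − 69.7 = -1.5
x=46: ŷ = -12 + 1.9·46 = 75.4; r = 76.9 − 75.4 = 1.5
SSE = 0 + 1.69 + 4.41 + 0.25 + 0.01 + 0.16 + 2.25 + 2.25 = 11.02

SSE = 11.02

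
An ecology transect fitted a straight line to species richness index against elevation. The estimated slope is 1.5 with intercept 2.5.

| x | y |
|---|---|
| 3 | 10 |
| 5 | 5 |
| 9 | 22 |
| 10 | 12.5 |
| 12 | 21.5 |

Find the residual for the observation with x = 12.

e = 1

ŷ = 2.5 + 1.5·12 = 20.5
e = 21.5 − 20.5 = 1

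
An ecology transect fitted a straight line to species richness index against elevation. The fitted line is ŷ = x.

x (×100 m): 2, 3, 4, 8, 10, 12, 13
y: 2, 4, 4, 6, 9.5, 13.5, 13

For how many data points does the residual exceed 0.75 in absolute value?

3

x=2: ŷ = 2 = 2; e = 2 − 2 = 0
x=3: ŷ = 3 = 3; e = 4 − 3 = 1
x=4: ŷ = 4 = 4; e = 4 − 4 = 0
x=8: ŷ = 8 = 8; e = 6 − 8 = -2
x=10: ŷ = 10 = 10; e = 9.5 − 10 = -0.5
x=12: ŷ = 12 = 12; e = 13.5 − 12 = 1.5
x=13: ŷ = 13 = 13; e = 13 − 13 = 0
|e| > 0.75: x=3 (|e|=1), x=8 (|e|=2), x=12 (|e|=1.5) → 3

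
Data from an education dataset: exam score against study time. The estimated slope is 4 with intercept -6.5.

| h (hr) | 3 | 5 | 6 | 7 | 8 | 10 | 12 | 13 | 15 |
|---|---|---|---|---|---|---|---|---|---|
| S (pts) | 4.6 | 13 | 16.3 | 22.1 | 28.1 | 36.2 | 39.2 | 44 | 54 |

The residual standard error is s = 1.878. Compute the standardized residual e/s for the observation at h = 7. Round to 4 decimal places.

0.3195

ŷ = -6.5 + 4·7 = 21.5
e = 22.1 − 21.5 = 0.6
e/s = 0.6 / 1.878 = 0.3195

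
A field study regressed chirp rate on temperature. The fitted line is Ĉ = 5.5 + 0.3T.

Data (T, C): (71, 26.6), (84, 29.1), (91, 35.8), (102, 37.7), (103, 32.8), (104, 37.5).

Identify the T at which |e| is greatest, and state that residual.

T = 103, e = -3.6

T=71: Ĉ = 5.5 + 0.3·71 = 26.8; e = 26.6 − 26.8 = -0.2
T=84: Ĉ = 5.5 + 0.3·84 = 30.7; e = 29.1 − 30.7 = -1.6
T=91: Ĉ = 5.5 + 0.3·91 = 32.8; e = 35.8 − 32.8 = 3
T=102: Ĉ = 5.5 + 0.3·102 = 36.1; e = 37.7 − 36.1 = 1.6
T=103: Ĉ = 5.5 + 0.3·103 = 36.4; e = 32.8 − 36.4 = -3.6
T=104: Ĉ = 5.5 + 0.3·104 = 36.7; e = 37.5 − 36.7 = 0.8
Largest |e| is 3.6 at T = 103, residual -3.6.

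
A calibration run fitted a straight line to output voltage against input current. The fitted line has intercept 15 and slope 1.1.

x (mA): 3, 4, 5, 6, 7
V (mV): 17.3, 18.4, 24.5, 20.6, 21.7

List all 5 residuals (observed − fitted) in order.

x=3: ŷ = 15 + 1.1·3 = 18.3; e = 17.3 − 18.3 = -1
x=4: ŷ = 15 + 1.1·4 = 19.4; e = 18.4 − 19.4 = -1
x=5: ŷ = 15 + 1.1·5 = 20.5; e = 24.5 − 20.5 = 4
x=6: ŷ = 15 + 1.1·6 = 21.6; e = 20.6 − 21.6 = -1
x=7: ŷ = 15 + 1.1·7 = 22.7; e = 21.7 − 22.7 = -1

-1, -1, 4, -1, -1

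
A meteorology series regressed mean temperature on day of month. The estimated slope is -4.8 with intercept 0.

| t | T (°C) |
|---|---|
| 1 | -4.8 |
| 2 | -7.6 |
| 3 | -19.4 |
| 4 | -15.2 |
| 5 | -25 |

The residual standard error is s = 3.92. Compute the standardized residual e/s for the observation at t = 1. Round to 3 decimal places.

ŷ = −4.8·1 = -4.8
e = -4.8 − (-4.8) = 0
e/s = 0 / 3.92 = 0.000

0.000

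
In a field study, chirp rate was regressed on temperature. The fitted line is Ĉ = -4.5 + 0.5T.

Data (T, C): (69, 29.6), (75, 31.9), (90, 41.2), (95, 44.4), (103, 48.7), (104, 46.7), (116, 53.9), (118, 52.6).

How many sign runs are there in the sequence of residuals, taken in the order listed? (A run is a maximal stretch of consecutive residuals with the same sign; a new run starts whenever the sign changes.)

5 runs

T=69: Ĉ = -4.5 + 0.5·69 = 30; e = 29.6 − 30 = -0.4
T=75: Ĉ = -4.5 + 0.5·75 = 33; e = 31.9 − 33 = -1.1
T=90: Ĉ = -4.5 + 0.5·90 = 40.5; e = 41.2 − 40.5 = 0.7
T=95: Ĉ = -4.5 + 0.5·95 = 43; e = 44.4 − 43 = 1.4
T=103: Ĉ = -4.5 + 0.5·103 = 47; e = 48.7 − 47 = 1.7
T=104: Ĉ = -4.5 + 0.5·104 = 47.5; e = 46.7 − 47.5 = -0.8
T=116: Ĉ = -4.5 + 0.5·116 = 53.5; e = 53.9 − 53.5 = 0.4
T=118: Ĉ = -4.5 + 0.5·118 = 54.5; e = 52.6 − 54.5 = -1.9
Signs: − − + + + − + −
Runs: −×2, +×3, −×1, +×1, −×1 → 5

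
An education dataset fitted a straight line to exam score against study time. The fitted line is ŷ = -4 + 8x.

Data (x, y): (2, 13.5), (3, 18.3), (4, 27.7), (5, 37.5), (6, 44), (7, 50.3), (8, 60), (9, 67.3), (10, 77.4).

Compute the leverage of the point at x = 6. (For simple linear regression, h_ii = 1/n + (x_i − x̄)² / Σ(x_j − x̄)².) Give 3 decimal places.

h = 0.111

x̄ = (2 + 3 + 4 + 5 + 6 + 7 + 8 + 9 + 10)/9 = 6
Σ(x − x̄)² = 16 + 9 + 4 + 1 + 0 + 1 + 4 + 9 + 16 = 60
h = 1/9 + (0)²/60 = 0.111111 + 0 = 0.111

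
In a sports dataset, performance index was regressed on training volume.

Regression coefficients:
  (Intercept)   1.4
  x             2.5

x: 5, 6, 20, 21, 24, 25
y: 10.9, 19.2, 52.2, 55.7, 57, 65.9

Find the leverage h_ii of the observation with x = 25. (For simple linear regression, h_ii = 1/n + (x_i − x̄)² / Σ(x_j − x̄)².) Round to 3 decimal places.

h = 0.332

x̄ = (5 + 6 + 20 + 21 + 24 + 25)/6 = 16.8333
Σ(x − x̄)² = 140.028 + 117.361 + 10.0278 + 17.3611 + 51.3611 + 66.6944 = 402.833
h = 1/6 + (8.16667)²/402.833 = 0.166667 + 0.165563 = 0.332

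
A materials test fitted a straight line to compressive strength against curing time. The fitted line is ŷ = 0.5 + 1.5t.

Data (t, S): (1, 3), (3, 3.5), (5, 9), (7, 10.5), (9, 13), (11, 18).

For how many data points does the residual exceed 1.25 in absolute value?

t=1: ŷ = 0.5 + 1.5·1 = 2; e = 3 − 2 = 1
t=3: ŷ = 0.5 + 1.5·3 = 5; e = 3.5 − 5 = -1.5
t=5: ŷ = 0.5 + 1.5·5 = 8; e = 9 − 8 = 1
t=7: ŷ = 0.5 + 1.5·7 = 11; e = 10.5 − 11 = -0.5
t=9: ŷ = 0.5 + 1.5·9 = 14; e = 13 − 14 = -1
t=11: ŷ = 0.5 + 1.5·11 = 17; e = 18 − 17 = 1
|e| > 1.25: t=3 (|e|=1.5) → 1

1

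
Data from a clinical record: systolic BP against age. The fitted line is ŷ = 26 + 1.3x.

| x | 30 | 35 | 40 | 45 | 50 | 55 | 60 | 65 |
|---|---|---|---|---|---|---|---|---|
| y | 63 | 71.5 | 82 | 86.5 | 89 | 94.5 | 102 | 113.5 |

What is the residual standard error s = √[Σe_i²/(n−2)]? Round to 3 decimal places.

x=30: ŷ = 26 + 1.3·30 = 65; e = 63 − 65 = -2
x=35: ŷ = 26 + 1.3·35 = 71.5; e = 71.5 − 71.5 = 0
x=40: ŷ = 26 + 1.3·40 = 78; e = 82 − 78 = 4
x=45: ŷ = 26 + 1.3·45 = 84.5; e = 86.5 − 84.5 = 2
x=50: ŷ = 26 + 1.3·50 = 91; e = 89 − 91 = -2
x=55: ŷ = 26 + 1.3·55 = 97.5; e = 94.5 − 97.5 = -3
x=60: ŷ = 26 + 1.3·60 = 104; e = 102 − 104 = -2
x=65: ŷ = 26 + 1.3·65 = 110.5; e = 113.5 − 110.5 = 3
SSE = 4 + 0 + 16 + 4 + 4 + 9 + 4 + 9 = 50
s = √(50/6) = √8.33333 ≈ 2.887

s = 2.887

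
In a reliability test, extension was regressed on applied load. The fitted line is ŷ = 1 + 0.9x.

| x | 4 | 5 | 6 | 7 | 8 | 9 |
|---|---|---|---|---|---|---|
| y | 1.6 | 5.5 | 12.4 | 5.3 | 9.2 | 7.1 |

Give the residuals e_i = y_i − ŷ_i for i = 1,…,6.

-3, 0, 6, -2, 1, -2

x=4: ŷ = 1 + 0.9·4 = 4.6; e = 1.6 − 4.6 = -3
x=5: ŷ = 1 + 0.9·5 = 5.5; e = 5.5 − 5.5 = 0
x=6: ŷ = 1 + 0.9·6 = 6.4; e = 12.4 − 6.4 = 6
x=7: ŷ = 1 + 0.9·7 = 7.3; e = 5.3 − 7.3 = -2
x=8: ŷ = 1 + 0.9·8 = 8.2; e = 9.2 − 8.2 = 1
x=9: ŷ = 1 + 0.9·9 = 9.1; e = 7.1 − 9.1 = -2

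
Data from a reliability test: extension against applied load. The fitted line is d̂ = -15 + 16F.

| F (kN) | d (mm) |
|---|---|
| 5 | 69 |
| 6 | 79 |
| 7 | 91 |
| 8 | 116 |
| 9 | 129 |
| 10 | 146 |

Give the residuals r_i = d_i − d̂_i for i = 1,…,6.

F=5: d̂ = -15 + 16·5 = 65; r = 69 − 65 = 4
F=6: d̂ = -15 + 16·6 = 81; r = 79 − 81 = -2
F=7: d̂ = -15 + 16·7 = 97; r = 91 − 97 = -6
F=8: d̂ = -15 + 16·8 = 113; r = 116 − 113 = 3
F=9: d̂ = -15 + 16·9 = 129; r = 129 − 129 = 0
F=10: d̂ = -15 + 16·10 = 145; r = 146 − 145 = 1

4, -2, -6, 3, 0, 1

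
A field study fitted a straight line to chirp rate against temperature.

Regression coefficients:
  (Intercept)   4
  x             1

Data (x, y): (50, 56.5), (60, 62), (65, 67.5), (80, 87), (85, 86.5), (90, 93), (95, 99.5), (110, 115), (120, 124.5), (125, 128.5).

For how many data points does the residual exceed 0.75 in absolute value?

7

x=50: ŷ = 4 + 50 = 54; e = 56.5 − 54 = 2.5
x=60: ŷ = 4 + 60 = 64; e = 62 − 64 = -2
x=65: ŷ = 4 + 65 = 69; e = 67.5 − 69 = -1.5
x=80: ŷ = 4 + 80 = 84; e = 87 − 84 = 3
x=85: ŷ = 4 + 85 = 89; e = 86.5 − 89 = -2.5
x=90: ŷ = 4 + 90 = 94; e = 93 − 94 = -1
x=95: ŷ = 4 + 95 = 99; e = 99.5 − 99 = 0.5
x=110: ŷ = 4 + 110 = 114; e = 115 − 114 = 1
x=120: ŷ = 4 + 120 = 124; e = 124.5 − 124 = 0.5
x=125: ŷ = 4 + 125 = 129; e = 128.5 − 129 = -0.5
|e| > 0.75: x=50 (|e|=2.5), x=60 (|e|=2), x=65 (|e|=1.5), x=80 (|e|=3), x=85 (|e|=2.5), x=90 (|e|=1), x=110 (|e|=1) → 7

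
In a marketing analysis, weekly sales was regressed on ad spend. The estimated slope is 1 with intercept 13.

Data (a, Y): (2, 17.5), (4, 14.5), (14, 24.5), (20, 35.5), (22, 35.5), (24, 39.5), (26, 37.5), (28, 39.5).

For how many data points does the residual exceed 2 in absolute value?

5

a=2: ŷ = 13 + 2 = 15; e = 17.5 − 15 = 2.5
a=4: ŷ = 13 + 4 = 17; e = 14.5 − 17 = -2.5
a=14: ŷ = 13 + 14 = 27; e = 24.5 − 27 = -2.5
a=20: ŷ = 13 + 20 = 33; e = 35.5 − 33 = 2.5
a=22: ŷ = 13 + 22 = 35; e = 35.5 − 35 = 0.5
a=24: ŷ = 13 + 24 = 37; e = 39.5 − 37 = 2.5
a=26: ŷ = 13 + 26 = 39; e = 37.5 − 39 = -1.5
a=28: ŷ = 13 + 28 = 41; e = 39.5 − 41 = -1.5
|e| > 2: a=2 (|e|=2.5), a=4 (|e|=2.5), a=14 (|e|=2.5), a=20 (|e|=2.5), a=24 (|e|=2.5) → 5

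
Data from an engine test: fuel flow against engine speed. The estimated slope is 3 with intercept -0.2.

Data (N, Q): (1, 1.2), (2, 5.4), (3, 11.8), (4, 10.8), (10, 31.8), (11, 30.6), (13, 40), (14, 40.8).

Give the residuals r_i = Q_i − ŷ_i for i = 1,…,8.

-1.6, -0.4, 3, -1, 2, -2.2, 1.2, -1

N=1: ŷ = -0.2 + 3·1 = 2.8; r = 1.2 − 2.8 = -1.6
N=2: ŷ = -0.2 + 3·2 = 5.8; r = 5.4 − 5.8 = -0.4
N=3: ŷ = -0.2 + 3·3 = 8.8; r = 11.8 − 8.8 = 3
N=4: ŷ = -0.2 + 3·4 = 11.8; r = 10.8 − 11.8 = -1
N=10: ŷ = -0.2 + 3·10 = 29.8; r = 31.8 − 29.8 = 2
N=11: ŷ = -0.2 + 3·11 = 32.8; r = 30.6 − 32.8 = -2.2
N=13: ŷ = -0.2 + 3·13 = 38.8; r = 40 − 38.8 = 1.2
N=14: ŷ = -0.2 + 3·14 = 41.8; r = 40.8 − 41.8 = -1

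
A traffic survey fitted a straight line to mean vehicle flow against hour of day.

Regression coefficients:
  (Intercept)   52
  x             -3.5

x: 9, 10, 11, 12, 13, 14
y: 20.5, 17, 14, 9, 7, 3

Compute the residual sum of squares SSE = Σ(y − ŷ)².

SSE = 1.5

x=9: ŷ = 52 − 3.5·9 = 20.5; r = 20.5 − 20.5 = 0
x=10: ŷ = 52 − 3.5·10 = 17; r = 17 − 17 = 0
x=11: ŷ = 52 − 3.5·11 = 13.5; r = 14 − 13.5 = 0.5
x=12: ŷ = 52 − 3.5·12 = 10; r = 9 − 10 = -1
x=13: ŷ = 52 − 3.5·13 = 6.5; r = 7 − 6.5 = 0.5
x=14: ŷ = 52 − 3.5·14 = 3; r = 3 − 3 = 0
SSE = 0 + 0 + 0.25 + 1 + 0.25 + 0 = 1.5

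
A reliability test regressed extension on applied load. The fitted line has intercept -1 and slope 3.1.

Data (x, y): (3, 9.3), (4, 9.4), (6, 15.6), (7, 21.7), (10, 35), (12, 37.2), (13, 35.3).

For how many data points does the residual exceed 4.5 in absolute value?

x=3: ŷ = -1 + 3.1·3 = 8.3; r = 9.3 − 8.3 = 1
x=4: ŷ = -1 + 3.1·4 = 11.4; r = 9.4 − 11.4 = -2
x=6: ŷ = -1 + 3.1·6 = 17.6; r = 15.6 − 17.6 = -2
x=7: ŷ = -1 + 3.1·7 = 20.7; r = 21.7 − 20.7 = 1
x=10: ŷ = -1 + 3.1·10 = 30; r = 35 − 30 = 5
x=12: ŷ = -1 + 3.1·12 = 36.2; r = 37.2 − 36.2 = 1
x=13: ŷ = -1 + 3.1·13 = 39.3; r = 35.3 − 39.3 = -4
|r| > 4.5: x=10 (|r|=5) → 1

1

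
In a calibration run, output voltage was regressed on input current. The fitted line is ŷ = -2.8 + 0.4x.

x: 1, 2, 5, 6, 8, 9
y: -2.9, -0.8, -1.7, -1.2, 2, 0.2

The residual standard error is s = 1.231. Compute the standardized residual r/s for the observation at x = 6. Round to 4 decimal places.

ŷ = -2.8 + 0.4·6 = -0.4
r = -1.2 − (-0.4) = -0.8
r/s = -0.8 / 1.231 = -0.6499

-0.6499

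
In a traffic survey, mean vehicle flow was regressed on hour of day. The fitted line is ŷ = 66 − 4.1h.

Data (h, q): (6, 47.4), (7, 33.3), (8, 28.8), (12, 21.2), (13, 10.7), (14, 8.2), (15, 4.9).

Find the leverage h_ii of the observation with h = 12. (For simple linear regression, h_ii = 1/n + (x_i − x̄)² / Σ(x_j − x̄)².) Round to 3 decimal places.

h̄ = (6 + 7 + 8 + 12 + 13 + 14 + 15)/7 = 10.7143
Σ(h − h̄)² = 22.2245 + 13.7959 + 7.36735 + 1.65306 + 5.22449 + 10.7959 + 18.3673 = 79.4286
h = 1/7 + (1.28571)²/79.4286 = 0.142857 + 0.0208119 = 0.164

h = 0.164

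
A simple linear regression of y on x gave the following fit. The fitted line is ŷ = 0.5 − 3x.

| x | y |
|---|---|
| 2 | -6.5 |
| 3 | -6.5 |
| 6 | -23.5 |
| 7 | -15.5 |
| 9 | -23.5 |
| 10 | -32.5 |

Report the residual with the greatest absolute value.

e = -6

x=2: ŷ = 0.5 − 3·2 = -5.5; e = -6.5 − (-5.5) = -1
x=3: ŷ = 0.5 − 3·3 = -8.5; e = -6.5 − (-8.5) = 2
x=6: ŷ = 0.5 − 3·6 = -17.5; e = -23.5 − (-17.5) = -6
x=7: ŷ = 0.5 − 3·7 = -20.5; e = -15.5 − (-20.5) = 5
x=9: ŷ = 0.5 − 3·9 = -26.5; e = -23.5 − (-26.5) = 3
x=10: ŷ = 0.5 − 3·10 = -29.5; e = -32.5 − (-29.5) = -3
Largest |e| is 6 at x = 6, residual -6.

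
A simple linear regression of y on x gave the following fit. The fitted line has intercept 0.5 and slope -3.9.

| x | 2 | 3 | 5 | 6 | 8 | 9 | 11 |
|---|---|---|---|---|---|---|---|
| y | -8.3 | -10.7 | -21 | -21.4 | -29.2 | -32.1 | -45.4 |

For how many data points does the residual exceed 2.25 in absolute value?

x=2: ŷ = 0.5 − 3.9·2 = -7.3; e = -8.3 − (-7.3) = -1
x=3: ŷ = 0.5 − 3.9·3 = -11.2; e = -10.7 − (-11.2) = 0.5
x=5: ŷ = 0.5 − 3.9·5 = -19; e = -21 − (-19) = -2
x=6: ŷ = 0.5 − 3.9·6 = -22.9; e = -21.4 − (-22.9) = 1.5
x=8: ŷ = 0.5 − 3.9·8 = -30.7; e = -29.2 − (-30.7) = 1.5
x=9: ŷ = 0.5 − 3.9·9 = -34.6; e = -32.1 − (-34.6) = 2.5
x=11: ŷ = 0.5 − 3.9·11 = -42.4; e = -45.4 − (-42.4) = -3
|e| > 2.25: x=9 (|e|=2.5), x=11 (|e|=3) → 2

2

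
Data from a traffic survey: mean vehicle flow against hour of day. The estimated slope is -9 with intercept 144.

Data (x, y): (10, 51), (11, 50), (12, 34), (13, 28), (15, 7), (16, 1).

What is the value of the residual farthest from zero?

x=10: ŷ = 144 − 9·10 = 54; e = 51 − 54 = -3
x=11: ŷ = 144 − 9·11 = 45; e = 50 − 45 = 5
x=12: ŷ = 144 − 9·12 = 36; e = 34 − 36 = -2
x=13: ŷ = 144 − 9·13 = 27; e = 28 − 27 = 1
x=15: ŷ = 144 − 9·15 = 9; e = 7 − 9 = -2
x=16: ŷ = 144 − 9·16 = 0; e = 1 − 0 = 1
Largest |e| is 5 at x = 11, residual 5.

e = 5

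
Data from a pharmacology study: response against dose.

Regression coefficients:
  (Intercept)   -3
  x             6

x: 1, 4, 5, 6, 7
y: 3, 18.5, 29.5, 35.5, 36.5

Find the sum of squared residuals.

x=1: ŷ = -3 + 6·1 = 3; r = 3 − 3 = 0
x=4: ŷ = -3 + 6·4 = 21; r = 18.5 − 21 = -2.5
x=5: ŷ = -3 + 6·5 = 27; r = 29.5 − 27 = 2.5
x=6: ŷ = -3 + 6·6 = 33; r = 35.5 − 33 = 2.5
x=7: ŷ = -3 + 6·7 = 39; r = 36.5 − 39 = -2.5
SSE = 0 + 6.25 + 6.25 + 6.25 + 6.25 = 25

SSE = 25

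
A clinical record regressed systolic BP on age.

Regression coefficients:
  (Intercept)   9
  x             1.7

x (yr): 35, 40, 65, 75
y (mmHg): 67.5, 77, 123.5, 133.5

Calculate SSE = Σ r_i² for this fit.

SSE = 26

x=35: ŷ = 9 + 1.7·35 = 68.5; r = 67.5 − 68.5 = -1
x=40: ŷ = 9 + 1.7·40 = 77; r = 77 − 77 = 0
x=65: ŷ = 9 + 1.7·65 = 119.5; r = 123.5 − 119.5 = 4
x=75: ŷ = 9 + 1.7·75 = 136.5; r = 133.5 − 136.5 = -3
SSE = 1 + 0 + 16 + 9 = 26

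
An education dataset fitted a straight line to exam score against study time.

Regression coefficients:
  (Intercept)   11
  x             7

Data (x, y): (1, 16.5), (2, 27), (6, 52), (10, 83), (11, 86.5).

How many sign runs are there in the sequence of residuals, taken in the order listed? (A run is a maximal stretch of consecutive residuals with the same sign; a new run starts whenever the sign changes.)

x=1: ŷ = 11 + 7·1 = 18; r = 16.5 − 18 = -1.5
x=2: ŷ = 11 + 7·2 = 25; r = 27 − 25 = 2
x=6: ŷ = 11 + 7·6 = 53; r = 52 − 53 = -1
x=10: ŷ = 11 + 7·10 = 81; r = 83 − 81 = 2
x=11: ŷ = 11 + 7·11 = 88; r = 86.5 − 88 = -1.5
Signs: − + − + −
Runs: −×1, +×1, −×1, +×1, −×1 → 5

5 runs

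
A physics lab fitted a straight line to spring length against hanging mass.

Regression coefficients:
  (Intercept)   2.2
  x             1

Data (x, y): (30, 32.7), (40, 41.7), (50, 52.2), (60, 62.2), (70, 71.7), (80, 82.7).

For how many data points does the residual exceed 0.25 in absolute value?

x=30: ŷ = 2.2 + 30 = 32.2; e = 32.7 − 32.2 = 0.5
x=40: ŷ = 2.2 + 40 = 42.2; e = 41.7 − 42.2 = -0.5
x=50: ŷ = 2.2 + 50 = 52.2; e = 52.2 − 52.2 = 0
x=60: ŷ = 2.2 + 60 = 62.2; e = 62.2 − 62.2 = 0
x=70: ŷ = 2.2 + 70 = 72.2; e = 71.7 − 72.2 = -0.5
x=80: ŷ = 2.2 + 80 = 82.2; e = 82.7 − 82.2 = 0.5
|e| > 0.25: x=30 (|e|=0.5), x=40 (|e|=0.5), x=70 (|e|=0.5), x=80 (|e|=0.5) → 4

4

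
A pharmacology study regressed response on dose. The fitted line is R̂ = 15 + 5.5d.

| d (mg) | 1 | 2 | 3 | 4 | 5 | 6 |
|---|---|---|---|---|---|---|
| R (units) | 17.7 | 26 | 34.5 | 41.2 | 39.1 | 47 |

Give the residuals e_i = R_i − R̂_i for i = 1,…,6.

d=1: R̂ = 15 + 5.5·1 = 20.5; e = 17.7 − 20.5 = -2.8
d=2: R̂ = 15 + 5.5·2 = 26; e = 26 − 26 = 0
d=3: R̂ = 15 + 5.5·3 = 31.5; e = 34.5 − 31.5 = 3
d=4: R̂ = 15 + 5.5·4 = 37; e = 41.2 − 37 = 4.2
d=5: R̂ = 15 + 5.5·5 = 42.5; e = 39.1 − 42.5 = -3.4
d=6: R̂ = 15 + 5.5·6 = 48; e = 47 − 48 = -1

-2.8, 0, 3, 4.2, -3.4, -1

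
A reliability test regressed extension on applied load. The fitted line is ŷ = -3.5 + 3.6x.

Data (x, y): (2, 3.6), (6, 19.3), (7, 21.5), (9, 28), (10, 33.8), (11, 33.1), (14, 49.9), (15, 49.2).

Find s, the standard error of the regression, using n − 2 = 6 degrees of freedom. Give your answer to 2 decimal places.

s = 1.99

x=2: ŷ = -3.5 + 3.6·2 = 3.7; e = 3.6 − 3.7 = -0.1
x=6: ŷ = -3.5 + 3.6·6 = 18.1; e = 19.3 − 18.1 = 1.2
x=7: ŷ = -3.5 + 3.6·7 = 21.7; e = 21.5 − 21.7 = -0.2
x=9: ŷ = -3.5 + 3.6·9 = 28.9; e = 28 − 28.9 = -0.9
x=10: ŷ = -3.5 + 3.6·10 = 32.5; e = 33.8 − 32.5 = 1.3
x=11: ŷ = -3.5 + 3.6·11 = 36.1; e = 33.1 − 36.1 = -3
x=14: ŷ = -3.5 + 3.6·14 = 46.9; e = 49.9 − 46.9 = 3
x=15: ŷ = -3.5 + 3.6·15 = 50.5; e = 49.2 − 50.5 = -1.3
SSE = 0.01 + 1.44 + 0.04 + 0.81 + 1.69 + 9 + 9 + 1.69 = 23.68
s = √(23.68/6) = √3.94667 ≈ 1.99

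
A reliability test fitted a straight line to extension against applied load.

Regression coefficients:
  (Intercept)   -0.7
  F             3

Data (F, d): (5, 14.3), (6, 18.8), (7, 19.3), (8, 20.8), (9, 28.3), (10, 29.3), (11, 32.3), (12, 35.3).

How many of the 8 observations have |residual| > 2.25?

F=5: ŷ = -0.7 + 3·5 = 14.3; e = 14.3 − 14.3 = 0
F=6: ŷ = -0.7 + 3·6 = 17.3; e = 18.8 − 17.3 = 1.5
F=7: ŷ = -0.7 + 3·7 = 20.3; e = 19.3 − 20.3 = -1
F=8: ŷ = -0.7 + 3·8 = 23.3; e = 20.8 − 23.3 = -2.5
F=9: ŷ = -0.7 + 3·9 = 26.3; e = 28.3 − 26.3 = 2
F=10: ŷ = -0.7 + 3·10 = 29.3; e = 29.3 − 29.3 = 0
F=11: ŷ = -0.7 + 3·11 = 32.3; e = 32.3 − 32.3 = 0
F=12: ŷ = -0.7 + 3·12 = 35.3; e = 35.3 − 35.3 = 0
|e| > 2.25: F=8 (|e|=2.5) → 1

1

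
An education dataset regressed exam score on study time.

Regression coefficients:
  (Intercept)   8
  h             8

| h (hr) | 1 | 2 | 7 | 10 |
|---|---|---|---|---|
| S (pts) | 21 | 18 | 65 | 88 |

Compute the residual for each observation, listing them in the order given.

5, -6, 1, 0

h=1: Ŝ = 8 + 8·1 = 16; e = 21 − 16 = 5
h=2: Ŝ = 8 + 8·2 = 24; e = 18 − 24 = -6
h=7: Ŝ = 8 + 8·7 = 64; e = 65 − 64 = 1
h=10: Ŝ = 8 + 8·10 = 88; e = 88 − 88 = 0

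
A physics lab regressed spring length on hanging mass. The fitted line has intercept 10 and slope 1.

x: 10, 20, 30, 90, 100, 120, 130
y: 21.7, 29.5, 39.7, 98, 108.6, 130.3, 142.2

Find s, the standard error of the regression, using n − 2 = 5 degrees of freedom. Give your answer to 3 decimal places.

x=10: ŷ = 10 + 10 = 20; e = 21.7 − 20 = 1.7
x=20: ŷ = 10 + 20 = 30; e = 29.5 − 30 = -0.5
x=30: ŷ = 10 + 30 = 40; e = 39.7 − 40 = -0.3
x=90: ŷ = 10 + 90 = 100; e = 98 − 100 = -2
x=100: ŷ = 10 + 100 = 110; e = 108.6 − 110 = -1.4
x=120: ŷ = 10 + 120 = 130; e = 130.3 − 130 = 0.3
x=130: ŷ = 10 + 130 = 140; e = 142.2 − 140 = 2.2
SSE = 2.89 + 0.25 + 0.09 + 4 + 1.96 + 0.09 + 4.84 = 14.12
s = √(14.12/5) = √2.824 ≈ 1.680

s = 1.680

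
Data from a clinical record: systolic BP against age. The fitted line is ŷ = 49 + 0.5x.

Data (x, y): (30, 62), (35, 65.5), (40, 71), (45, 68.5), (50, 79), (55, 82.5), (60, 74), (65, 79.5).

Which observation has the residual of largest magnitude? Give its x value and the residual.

x=30: ŷ = 49 + 0.5·30 = 64; e = 62 − 64 = -2
x=35: ŷ = 49 + 0.5·35 = 66.5; e = 65.5 − 66.5 = -1
x=40: ŷ = 49 + 0.5·40 = 69; e = 71 − 69 = 2
x=45: ŷ = 49 + 0.5·45 = 71.5; e = 68.5 − 71.5 = -3
x=50: ŷ = 49 + 0.5·50 = 74; e = 79 − 74 = 5
x=55: ŷ = 49 + 0.5·55 = 76.5; e = 82.5 − 76.5 = 6
x=60: ŷ = 49 + 0.5·60 = 79; e = 74 − 79 = -5
x=65: ŷ = 49 + 0.5·65 = 81.5; e = 79.5 − 81.5 = -2
Largest |e| is 6 at x = 55, residual 6.

x = 55, e = 6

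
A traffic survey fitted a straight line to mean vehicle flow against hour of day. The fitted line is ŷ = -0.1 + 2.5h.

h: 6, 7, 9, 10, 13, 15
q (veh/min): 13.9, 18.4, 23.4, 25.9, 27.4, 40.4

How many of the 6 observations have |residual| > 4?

h=6: ŷ = -0.1 + 2.5·6 = 14.9; e = 13.9 − 14.9 = -1
h=7: ŷ = -0.1 + 2.5·7 = 17.4; e = 18.4 − 17.4 = 1
h=9: ŷ = -0.1 + 2.5·9 = 22.4; e = 23.4 − 22.4 = 1
h=10: ŷ = -0.1 + 2.5·10 = 24.9; e = 25.9 − 24.9 = 1
h=13: ŷ = -0.1 + 2.5·13 = 32.4; e = 27.4 − 32.4 = -5
h=15: ŷ = -0.1 + 2.5·15 = 37.4; e = 40.4 − 37.4 = 3
|e| > 4: h=13 (|e|=5) → 1

1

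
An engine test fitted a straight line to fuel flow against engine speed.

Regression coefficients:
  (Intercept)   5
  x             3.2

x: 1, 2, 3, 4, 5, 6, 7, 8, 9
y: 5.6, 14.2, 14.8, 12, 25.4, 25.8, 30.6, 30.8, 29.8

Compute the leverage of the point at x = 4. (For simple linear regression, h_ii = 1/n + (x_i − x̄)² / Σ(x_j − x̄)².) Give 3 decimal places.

h = 0.128

x̄ = (1 + 2 + 3 + 4 + 5 + 6 + 7 + 8 + 9)/9 = 5
Σ(x − x̄)² = 16 + 9 + 4 + 1 + 0 + 1 + 4 + 9 + 16 = 60
h = 1/9 + (-1)²/60 = 0.111111 + 0.0166667 = 0.128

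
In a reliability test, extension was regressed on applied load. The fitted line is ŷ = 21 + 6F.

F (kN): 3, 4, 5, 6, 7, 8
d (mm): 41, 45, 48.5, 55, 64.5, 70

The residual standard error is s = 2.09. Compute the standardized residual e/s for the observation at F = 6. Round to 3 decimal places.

ŷ = 21 + 6·6 = 57
e = 55 − 57 = -2
e/s = -2 / 2.09 = -0.957

-0.957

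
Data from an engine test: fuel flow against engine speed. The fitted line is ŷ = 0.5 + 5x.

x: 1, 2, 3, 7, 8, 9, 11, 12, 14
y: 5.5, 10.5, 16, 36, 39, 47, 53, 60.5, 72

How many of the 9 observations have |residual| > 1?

4

x=1: ŷ = 0.5 + 5·1 = 5.5; e = 5.5 − 5.5 = 0
x=2: ŷ = 0.5 + 5·2 = 10.5; e = 10.5 − 10.5 = 0
x=3: ŷ = 0.5 + 5·3 = 15.5; e = 16 − 15.5 = 0.5
x=7: ŷ = 0.5 + 5·7 = 35.5; e = 36 − 35.5 = 0.5
x=8: ŷ = 0.5 + 5·8 = 40.5; e = 39 − 40.5 = -1.5
x=9: ŷ = 0.5 + 5·9 = 45.5; e = 47 − 45.5 = 1.5
x=11: ŷ = 0.5 + 5·11 = 55.5; e = 53 − 55.5 = -2.5
x=12: ŷ = 0.5 + 5·12 = 60.5; e = 60.5 − 60.5 = 0
x=14: ŷ = 0.5 + 5·14 = 70.5; e = 72 − 70.5 = 1.5
|e| > 1: x=8 (|e|=1.5), x=9 (|e|=1.5), x=11 (|e|=2.5), x=14 (|e|=1.5) → 4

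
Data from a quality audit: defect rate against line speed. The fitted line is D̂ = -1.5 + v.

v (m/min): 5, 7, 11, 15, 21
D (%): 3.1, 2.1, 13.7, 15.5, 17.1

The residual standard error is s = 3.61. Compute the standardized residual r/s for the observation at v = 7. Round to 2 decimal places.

D̂ = -1.5 + 7 = 5.5
r = 2.1 − 5.5 = -3.4
r/s = -3.4 / 3.61 = -0.94

-0.94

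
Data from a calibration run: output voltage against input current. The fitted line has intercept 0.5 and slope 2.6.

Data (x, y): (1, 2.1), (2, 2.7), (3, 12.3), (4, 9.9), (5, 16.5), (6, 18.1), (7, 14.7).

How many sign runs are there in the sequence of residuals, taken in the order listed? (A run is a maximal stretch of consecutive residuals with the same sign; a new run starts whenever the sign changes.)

5 runs

x=1: ŷ = 0.5 + 2.6·1 = 3.1; e = 2.1 − 3.1 = -1
x=2: ŷ = 0.5 + 2.6·2 = 5.7; e = 2.7 − 5.7 = -3
x=3: ŷ = 0.5 + 2.6·3 = 8.3; e = 12.3 − 8.3 = 4
x=4: ŷ = 0.5 + 2.6·4 = 10.9; e = 9.9 − 10.9 = -1
x=5: ŷ = 0.5 + 2.6·5 = 13.5; e = 16.5 − 13.5 = 3
x=6: ŷ = 0.5 + 2.6·6 = 16.1; e = 18.1 − 16.1 = 2
x=7: ŷ = 0.5 + 2.6·7 = 18.7; e = 14.7 − 18.7 = -4
Signs: − − + − + + −
Runs: −×2, +×1, −×1, +×2, −×1 → 5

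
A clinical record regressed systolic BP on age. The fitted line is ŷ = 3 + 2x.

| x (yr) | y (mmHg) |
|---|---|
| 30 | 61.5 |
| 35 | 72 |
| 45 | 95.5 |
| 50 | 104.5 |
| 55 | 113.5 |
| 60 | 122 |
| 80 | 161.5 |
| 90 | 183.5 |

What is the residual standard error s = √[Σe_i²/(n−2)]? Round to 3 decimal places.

s = 1.607

x=30: ŷ = 3 + 2·30 = 63; e = 61.5 − 63 = -1.5
x=35: ŷ = 3 + 2·35 = 73; e = 72 − 73 = -1
x=45: ŷ = 3 + 2·45 = 93; e = 95.5 − 93 = 2.5
x=50: ŷ = 3 + 2·50 = 103; e = 104.5 − 103 = 1.5
x=55: ŷ = 3 + 2·55 = 113; e = 113.5 − 113 = 0.5
x=60: ŷ = 3 + 2·60 = 123; e = 122 − 123 = -1
x=80: ŷ = 3 + 2·80 = 163; e = 161.5 − 163 = -1.5
x=90: ŷ = 3 + 2·90 = 183; e = 183.5 − 183 = 0.5
SSE = 2.25 + 1 + 6.25 + 2.25 + 0.25 + 1 + 2.25 + 0.25 = 15.5
s = √(15.5/6) = √2.58333 ≈ 1.607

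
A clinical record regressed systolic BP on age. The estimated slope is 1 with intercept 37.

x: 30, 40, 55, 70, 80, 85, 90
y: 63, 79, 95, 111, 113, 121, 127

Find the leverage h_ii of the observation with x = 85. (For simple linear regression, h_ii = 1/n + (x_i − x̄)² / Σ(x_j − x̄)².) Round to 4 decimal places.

h = 0.2761

x̄ = (30 + 40 + 55 + 70 + 80 + 85 + 90)/7 = 64.2857
Σ(x − x̄)² = 1175.51 + 589.796 + 86.2245 + 32.6531 + 246.939 + 429.082 + 661.224 = 3221.43
h = 1/7 + (20.7143)²/3221.43 = 0.142857 + 0.133196 = 0.2761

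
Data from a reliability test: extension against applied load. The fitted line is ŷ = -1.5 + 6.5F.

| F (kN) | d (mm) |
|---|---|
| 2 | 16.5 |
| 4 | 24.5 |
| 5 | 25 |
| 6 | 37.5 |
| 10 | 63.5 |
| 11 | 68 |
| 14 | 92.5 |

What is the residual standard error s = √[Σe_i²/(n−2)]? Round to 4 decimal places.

s = 3.8471

F=2: ŷ = -1.5 + 6.5·2 = 11.5; e = 16.5 − 11.5 = 5
F=4: ŷ = -1.5 + 6.5·4 = 24.5; e = 24.5 − 24.5 = 0
F=5: ŷ = -1.5 + 6.5·5 = 31; e = 25 − 31 = -6
F=6: ŷ = -1.5 + 6.5·6 = 37.5; e = 37.5 − 37.5 = 0
F=10: ŷ = -1.5 + 6.5·10 = 63.5; e = 63.5 − 63.5 = 0
F=11: ŷ = -1.5 + 6.5·11 = 70; e = 68 − 70 = -2
F=14: ŷ = -1.5 + 6.5·14 = 89.5; e = 92.5 − 89.5 = 3
SSE = 25 + 0 + 36 + 0 + 0 + 4 + 9 = 74
s = √(74/5) = √14.8 ≈ 3.8471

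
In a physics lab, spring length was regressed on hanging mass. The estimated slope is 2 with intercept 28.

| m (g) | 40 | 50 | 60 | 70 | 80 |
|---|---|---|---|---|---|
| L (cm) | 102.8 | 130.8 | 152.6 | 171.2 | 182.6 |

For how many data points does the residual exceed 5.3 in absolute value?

1

m=40: ŷ = 28 + 2·40 = 108; e = 102.8 − 108 = -5.2
m=50: ŷ = 28 + 2·50 = 128; e = 130.8 − 128 = 2.8
m=60: ŷ = 28 + 2·60 = 148; e = 152.6 − 148 = 4.6
m=70: ŷ = 28 + 2·70 = 168; e = 171.2 − 168 = 3.2
m=80: ŷ = 28 + 2·80 = 188; e = 182.6 − 188 = -5.4
|e| > 5.3: m=80 (|e|=5.4) → 1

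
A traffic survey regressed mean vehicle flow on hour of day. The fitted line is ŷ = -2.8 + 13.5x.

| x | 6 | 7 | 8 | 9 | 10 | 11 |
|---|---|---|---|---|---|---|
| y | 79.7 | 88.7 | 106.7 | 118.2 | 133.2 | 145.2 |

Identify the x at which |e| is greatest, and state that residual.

x=6: ŷ = -2.8 + 13.5·6 = 78.2; e = 79.7 − 78.2 = 1.5
x=7: ŷ = -2.8 + 13.5·7 = 91.7; e = 88.7 − 91.7 = -3
x=8: ŷ = -2.8 + 13.5·8 = 105.2; e = 106.7 − 105.2 = 1.5
x=9: ŷ = -2.8 + 13.5·9 = 118.7; e = 118.2 − 118.7 = -0.5
x=10: ŷ = -2.8 + 13.5·10 = 132.2; e = 133.2 − 132.2 = 1
x=11: ŷ = -2.8 + 13.5·11 = 145.7; e = 145.2 − 145.7 = -0.5
Largest |e| is 3 at x = 7, residual -3.

x = 7, e = -3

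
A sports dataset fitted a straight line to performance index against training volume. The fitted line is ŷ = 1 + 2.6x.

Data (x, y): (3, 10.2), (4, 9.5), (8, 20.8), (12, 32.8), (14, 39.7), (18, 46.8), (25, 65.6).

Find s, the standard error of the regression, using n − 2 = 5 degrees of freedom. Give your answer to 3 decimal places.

x=3: ŷ = 1 + 2.6·3 = 8.8; e = 10.2 − 8.8 = 1.4
x=4: ŷ = 1 + 2.6·4 = 11.4; e = 9.5 − 11.4 = -1.9
x=8: ŷ = 1 + 2.6·8 = 21.8; e = 20.8 − 21.8 = -1
x=12: ŷ = 1 + 2.6·12 = 32.2; e = 32.8 − 32.2 = 0.6
x=14: ŷ = 1 + 2.6·14 = 37.4; e = 39.7 − 37.4 = 2.3
x=18: ŷ = 1 + 2.6·18 = 47.8; e = 46.8 − 47.8 = -1
x=25: ŷ = 1 + 2.6·25 = 66; e = 65.6 − 66 = -0.4
SSE = 1.96 + 3.61 + 1 + 0.36 + 5.29 + 1 + 0.16 = 13.38
s = √(13.38/5) = √2.676 ≈ 1.636

s = 1.636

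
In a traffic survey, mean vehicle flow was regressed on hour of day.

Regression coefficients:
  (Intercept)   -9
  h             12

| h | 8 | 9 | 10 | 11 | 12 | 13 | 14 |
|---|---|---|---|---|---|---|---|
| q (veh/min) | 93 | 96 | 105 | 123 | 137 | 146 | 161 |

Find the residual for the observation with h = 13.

q̂ = -9 + 12·13 = 147
e = 146 − 147 = -1

e = -1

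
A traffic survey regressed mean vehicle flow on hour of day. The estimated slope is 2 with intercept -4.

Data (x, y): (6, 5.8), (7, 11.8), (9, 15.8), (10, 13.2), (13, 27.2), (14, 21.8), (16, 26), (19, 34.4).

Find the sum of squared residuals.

x=6: ŷ = -4 + 2·6 = 8; r = 5.8 − 8 = -2.2
x=7: ŷ = -4 + 2·7 = 10; r = 11.8 − 10 = 1.8
x=9: ŷ = -4 + 2·9 = 14; r = 15.8 − 14 = 1.8
x=10: ŷ = -4 + 2·10 = 16; r = 13.2 − 16 = -2.8
x=13: ŷ = -4 + 2·13 = 22; r = 27.2 − 22 = 5.2
x=14: ŷ = -4 + 2·14 = 24; r = 21.8 − 24 = -2.2
x=16: ŷ = -4 + 2·16 = 28; r = 26 − 28 = -2
x=19: ŷ = -4 + 2·19 = 34; r = 34.4 − 34 = 0.4
SSE = 4.84 + 3.24 + 3.24 + 7.84 + 27.04 + 4.84 + 4 + 0.16 = 55.2

SSE = 55.2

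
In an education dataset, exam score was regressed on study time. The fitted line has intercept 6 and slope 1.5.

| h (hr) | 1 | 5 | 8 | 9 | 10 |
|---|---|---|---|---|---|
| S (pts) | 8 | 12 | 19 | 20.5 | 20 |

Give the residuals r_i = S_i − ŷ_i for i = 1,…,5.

0.5, -1.5, 1, 1, -1

h=1: ŷ = 6 + 1.5·1 = 7.5; r = 8 − 7.5 = 0.5
h=5: ŷ = 6 + 1.5·5 = 13.5; r = 12 − 13.5 = -1.5
h=8: ŷ = 6 + 1.5·8 = 18; r = 19 − 18 = 1
h=9: ŷ = 6 + 1.5·9 = 19.5; r = 20.5 − 19.5 = 1
h=10: ŷ = 6 + 1.5·10 = 21; r = 20 − 21 = -1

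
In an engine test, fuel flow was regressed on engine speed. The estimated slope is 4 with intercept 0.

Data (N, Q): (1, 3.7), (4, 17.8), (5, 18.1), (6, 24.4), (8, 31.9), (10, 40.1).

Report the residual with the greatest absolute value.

N=1: ŷ = 4·1 = 4; e = 3.7 − 4 = -0.3
N=4: ŷ = 4·4 = 16; e = 17.8 − 16 = 1.8
N=5: ŷ = 4·5 = 20; e = 18.1 − 20 = -1.9
N=6: ŷ = 4·6 = 24; e = 24.4 − 24 = 0.4
N=8: ŷ = 4·8 = 32; e = 31.9 − 32 = -0.1
N=10: ŷ = 4·10 = 40; e = 40.1 − 40 = 0.1
Largest |e| is 1.9 at N = 5, residual -1.9.

e = -1.9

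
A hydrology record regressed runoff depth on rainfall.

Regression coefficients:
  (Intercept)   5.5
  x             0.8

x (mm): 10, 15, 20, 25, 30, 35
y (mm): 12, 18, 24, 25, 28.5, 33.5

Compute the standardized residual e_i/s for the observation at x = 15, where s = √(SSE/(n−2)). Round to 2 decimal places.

0.32

x=10: ŷ = 5.5 + 0.8·10 = 13.5; e = 12 − 13.5 = -1.5
x=15: ŷ = 5.5 + 0.8·15 = 17.5; e = 18 − 17.5 = 0.5
x=20: ŷ = 5.5 + 0.8·20 = 21.5; e = 24 − 21.5 = 2.5
x=25: ŷ = 5.5 + 0.8·25 = 25.5; e = 25 − 25.5 = -0.5
x=30: ŷ = 5.5 + 0.8·30 = 29.5; e = 28.5 − 29.5 = -1
x=35: ŷ = 5.5 + 0.8·35 = 33.5; e = 33.5 − 33.5 = 0
SSE = 2.25 + 0.25 + 6.25 + 0.25 + 1 + 0 = 10
s = √(10/4) = 1.58114
e/s = 0.5 / 1.58114 = 0.32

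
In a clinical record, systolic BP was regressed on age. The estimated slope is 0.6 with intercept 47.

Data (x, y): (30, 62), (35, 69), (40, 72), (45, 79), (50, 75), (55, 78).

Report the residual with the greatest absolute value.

x=30: ŷ = 47 + 0.6·30 = 65; r = 62 − 65 = -3
x=35: ŷ = 47 + 0.6·35 = 68; r = 69 − 68 = 1
x=40: ŷ = 47 + 0.6·40 = 71; r = 72 − 71 = 1
x=45: ŷ = 47 + 0.6·45 = 74; r = 79 − 74 = 5
x=50: ŷ = 47 + 0.6·50 = 77; r = 75 − 77 = -2
x=55: ŷ = 47 + 0.6·55 = 80; r = 78 − 80 = -2
Largest |r| is 5 at x = 45, residual 5.

r = 5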